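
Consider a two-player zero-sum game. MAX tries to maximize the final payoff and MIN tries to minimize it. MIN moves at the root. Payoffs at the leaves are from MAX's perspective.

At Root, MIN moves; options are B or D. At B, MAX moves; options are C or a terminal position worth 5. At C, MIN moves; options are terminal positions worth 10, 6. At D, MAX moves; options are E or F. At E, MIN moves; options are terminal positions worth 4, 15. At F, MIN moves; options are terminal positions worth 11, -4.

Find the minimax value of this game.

C (MIN): min(10, 6) = 6
B (MAX): max(6, 5) = 6
E (MIN): min(4, 15) = 4
F (MIN): min(11, -4) = -4
D (MAX): max(4, -4) = 4
Root (MIN): min(6, 4) = 4

4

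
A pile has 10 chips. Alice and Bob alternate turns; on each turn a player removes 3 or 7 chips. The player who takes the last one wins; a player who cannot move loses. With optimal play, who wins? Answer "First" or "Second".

W/L table (W = player to move can force a win):
i:   0  1  2  3  4  5  6  7  8  9 10
     L  L  L  W  W  W  L  W  W  W  L
Position 10 is L, so the second player wins.

Second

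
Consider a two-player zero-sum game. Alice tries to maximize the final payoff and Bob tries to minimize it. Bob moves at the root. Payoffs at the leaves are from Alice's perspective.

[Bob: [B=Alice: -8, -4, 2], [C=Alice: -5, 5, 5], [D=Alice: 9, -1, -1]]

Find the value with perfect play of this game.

B (Alice): max(-8, -4, 2) = 2
C (Alice): max(-5, 5, 5) = 5
D (Alice): max(9, -1, -1) = 9
Root (Bob): min(2, 5, 9) = 2

2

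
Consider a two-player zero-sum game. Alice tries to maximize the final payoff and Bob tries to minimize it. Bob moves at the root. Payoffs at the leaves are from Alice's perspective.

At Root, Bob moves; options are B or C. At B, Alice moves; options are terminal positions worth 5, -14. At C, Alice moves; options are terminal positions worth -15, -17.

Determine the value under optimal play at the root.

B (Alice): max(5, -14) = 5
C (Alice): max(-15, -17) = -15
Root (Bob): min(5, -15) = -15

-15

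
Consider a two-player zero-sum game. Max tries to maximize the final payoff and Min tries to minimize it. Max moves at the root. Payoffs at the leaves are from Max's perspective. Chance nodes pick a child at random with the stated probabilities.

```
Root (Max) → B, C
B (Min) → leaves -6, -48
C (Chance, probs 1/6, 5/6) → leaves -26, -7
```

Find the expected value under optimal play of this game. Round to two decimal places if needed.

B (Min): min(-6, -48) = -48
C (Chance): 1/6·-26 + 5/6·-7 = -10.17
Root (Max): max(-48, -10.17) = -10.17

-10.17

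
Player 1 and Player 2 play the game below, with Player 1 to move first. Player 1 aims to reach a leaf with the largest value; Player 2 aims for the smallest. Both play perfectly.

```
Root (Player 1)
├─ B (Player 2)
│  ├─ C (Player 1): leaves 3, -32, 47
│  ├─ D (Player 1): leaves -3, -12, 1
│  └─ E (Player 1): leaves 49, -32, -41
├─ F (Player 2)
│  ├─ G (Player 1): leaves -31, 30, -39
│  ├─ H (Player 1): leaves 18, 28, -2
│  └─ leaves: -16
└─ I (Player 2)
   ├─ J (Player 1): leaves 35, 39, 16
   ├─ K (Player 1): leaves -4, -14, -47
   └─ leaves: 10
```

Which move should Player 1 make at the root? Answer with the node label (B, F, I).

B

C (Player 1): max(3, -32, 47) = 47
D (Player 1): max(-3, -12, 1) = 1
E (Player 1): max(49, -32, -41) = 49
B (Player 2): min(47, 1, 49) = 1
G (Player 1): max(-31, 30, -39) = 30
H (Player 1): max(18, 28, -2) = 28
F (Player 2): min(30, 28, -16) = -16
J (Player 1): max(35, 39, 16) = 39
K (Player 1): max(-4, -14, -47) = -4
I (Player 2): min(39, -4, 10) = -4
Root (Player 1): max(1, -16, -4) = 1
Player 1 picks the child with the highest value: B (value 1).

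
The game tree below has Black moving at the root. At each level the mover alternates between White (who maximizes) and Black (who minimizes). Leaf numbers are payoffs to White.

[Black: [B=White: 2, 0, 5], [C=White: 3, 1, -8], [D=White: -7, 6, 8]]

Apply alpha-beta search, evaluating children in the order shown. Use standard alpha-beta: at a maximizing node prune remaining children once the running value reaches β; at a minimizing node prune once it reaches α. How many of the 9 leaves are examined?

B [α=-∞,β=+∞]: v=5
C [α=-∞,β=5]: v=3
D [α=-∞,β=3]: v=6 after child 2 ≥ β → β-cutoff, skip 1
Root [α=-∞,β=+∞]: v=3
Leaves evaluated: 8 of 9.

8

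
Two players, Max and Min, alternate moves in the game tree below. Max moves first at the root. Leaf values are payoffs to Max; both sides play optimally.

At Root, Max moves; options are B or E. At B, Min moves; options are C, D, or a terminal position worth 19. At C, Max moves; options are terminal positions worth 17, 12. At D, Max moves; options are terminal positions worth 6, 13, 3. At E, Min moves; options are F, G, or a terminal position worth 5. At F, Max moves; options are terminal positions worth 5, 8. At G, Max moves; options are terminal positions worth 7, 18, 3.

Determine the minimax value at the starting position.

C (Max): max(17, 12) = 17
D (Max): max(6, 13, 3) = 13
B (Min): min(17, 13, 19) = 13
F (Max): max(5, 8) = 8
G (Max): max(7, 18, 3) = 18
E (Min): min(8, 18, 5) = 5
Root (Max): max(13, 5) = 13

13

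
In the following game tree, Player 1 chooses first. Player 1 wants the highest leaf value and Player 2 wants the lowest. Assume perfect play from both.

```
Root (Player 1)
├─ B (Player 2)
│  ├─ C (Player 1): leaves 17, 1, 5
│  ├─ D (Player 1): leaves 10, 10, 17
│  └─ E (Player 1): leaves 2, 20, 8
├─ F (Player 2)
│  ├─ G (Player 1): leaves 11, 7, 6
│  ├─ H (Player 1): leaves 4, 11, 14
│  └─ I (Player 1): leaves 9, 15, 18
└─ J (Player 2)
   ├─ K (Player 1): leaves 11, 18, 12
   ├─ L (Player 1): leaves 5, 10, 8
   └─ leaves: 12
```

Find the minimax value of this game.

17

C (Player 1): max(17, 1, 5) = 17
D (Player 1): max(10, 10, 17) = 17
E (Player 1): max(2, 20, 8) = 20
B (Player 2): min(17, 17, 20) = 17
G (Player 1): max(11, 7, 6) = 11
H (Player 1): max(4, 11, 14) = 14
I (Player 1): max(9, 15, 18) = 18
F (Player 2): min(11, 14, 18) = 11
K (Player 1): max(11, 18, 12) = 18
L (Player 1): max(5, 10, 8) = 10
J (Player 2): min(18, 10, 12) = 10
Root (Player 1): max(17, 11, 10) = 17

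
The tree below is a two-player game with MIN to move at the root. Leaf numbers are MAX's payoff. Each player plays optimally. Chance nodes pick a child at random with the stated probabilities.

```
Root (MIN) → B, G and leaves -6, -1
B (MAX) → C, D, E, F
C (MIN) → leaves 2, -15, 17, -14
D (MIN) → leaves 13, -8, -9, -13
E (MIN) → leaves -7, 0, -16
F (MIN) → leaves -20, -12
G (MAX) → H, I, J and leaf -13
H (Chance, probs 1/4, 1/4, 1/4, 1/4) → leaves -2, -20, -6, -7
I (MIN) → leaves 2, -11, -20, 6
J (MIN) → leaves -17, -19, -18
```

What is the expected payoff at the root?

C (MIN): min(2, -15, 17, -14) = -15
D (MIN): min(13, -8, -9, -13) = -13
E (MIN): min(-7, 0, -16) = -16
F (MIN): min(-20, -12) = -20
B (MAX): max(-15, -13, -16, -20) = -13
H (Chance): 1/4·-2 + 1/4·-20 + 1/4·-6 + 1/4·-7 = -8.75
I (MIN): min(2, -11, -20, 6) = -20
J (MIN): min(-17, -19, -18) = -19
G (MAX): max(-8.75, -20, -19, -13) = -8.75
Root (MIN): min(-13, -8.75, -6, -1) = -13

-13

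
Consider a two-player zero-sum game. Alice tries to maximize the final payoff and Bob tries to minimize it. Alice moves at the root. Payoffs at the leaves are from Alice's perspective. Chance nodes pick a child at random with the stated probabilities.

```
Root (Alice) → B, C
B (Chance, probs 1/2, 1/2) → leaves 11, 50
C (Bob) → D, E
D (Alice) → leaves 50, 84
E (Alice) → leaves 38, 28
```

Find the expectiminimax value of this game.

38

B (Chance): 1/2·11 + 1/2·50 = 30.5
D (Alice): max(50, 84) = 84
E (Alice): max(38, 28) = 38
C (Bob): min(84, 38) = 38
Root (Alice): max(30.5, 38) = 38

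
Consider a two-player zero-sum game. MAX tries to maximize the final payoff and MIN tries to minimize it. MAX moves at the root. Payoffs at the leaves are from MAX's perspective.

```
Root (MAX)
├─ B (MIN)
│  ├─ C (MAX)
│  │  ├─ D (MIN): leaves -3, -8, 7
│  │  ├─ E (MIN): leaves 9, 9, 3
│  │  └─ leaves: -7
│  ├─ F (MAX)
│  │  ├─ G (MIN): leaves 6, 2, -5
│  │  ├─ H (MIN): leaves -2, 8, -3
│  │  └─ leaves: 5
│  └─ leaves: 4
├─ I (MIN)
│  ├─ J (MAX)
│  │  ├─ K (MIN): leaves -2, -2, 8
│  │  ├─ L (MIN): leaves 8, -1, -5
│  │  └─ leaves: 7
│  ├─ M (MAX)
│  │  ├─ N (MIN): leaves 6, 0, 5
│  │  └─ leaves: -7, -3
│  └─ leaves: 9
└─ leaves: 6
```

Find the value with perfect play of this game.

D (MIN): min(-3, -8, 7) = -8
E (MIN): min(9, 9, 3) = 3
C (MAX): max(-8, 3, -7) = 3
G (MIN): min(6, 2, -5) = -5
H (MIN): min(-2, 8, -3) = -3
F (MAX): max(-5, -3, 5) = 5
B (MIN): min(3, 5, 4) = 3
K (MIN): min(-2, -2, 8) = -2
L (MIN): min(8, -1, -5) = -5
J (MAX): max(-2, -5, 7) = 7
N (MIN): min(6, 0, 5) = 0
M (MAX): max(0, -7, -3) = 0
I (MIN): min(7, 0, 9) = 0
Root (MAX): max(3, 0, 6) = 6

6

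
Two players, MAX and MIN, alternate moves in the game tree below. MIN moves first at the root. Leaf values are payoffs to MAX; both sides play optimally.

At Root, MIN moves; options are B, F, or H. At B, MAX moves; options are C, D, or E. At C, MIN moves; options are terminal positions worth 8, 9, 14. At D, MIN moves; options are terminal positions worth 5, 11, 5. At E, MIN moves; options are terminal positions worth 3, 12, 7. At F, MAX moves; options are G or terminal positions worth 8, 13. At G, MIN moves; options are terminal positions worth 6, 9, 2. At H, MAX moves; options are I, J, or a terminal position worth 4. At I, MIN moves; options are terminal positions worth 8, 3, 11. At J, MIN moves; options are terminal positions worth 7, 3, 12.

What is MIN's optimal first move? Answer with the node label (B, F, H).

H

C (MIN): min(8, 9, 14) = 8
D (MIN): min(5, 11, 5) = 5
E (MIN): min(3, 12, 7) = 3
B (MAX): max(8, 5, 3) = 8
G (MIN): min(6, 9, 2) = 2
F (MAX): max(2, 8, 13) = 13
I (MIN): min(8, 3, 11) = 3
J (MIN): min(7, 3, 12) = 3
H (MAX): max(3, 3, 4) = 4
Root (MIN): min(8, 13, 4) = 4
MIN picks the child with the lowest value: H (value 4).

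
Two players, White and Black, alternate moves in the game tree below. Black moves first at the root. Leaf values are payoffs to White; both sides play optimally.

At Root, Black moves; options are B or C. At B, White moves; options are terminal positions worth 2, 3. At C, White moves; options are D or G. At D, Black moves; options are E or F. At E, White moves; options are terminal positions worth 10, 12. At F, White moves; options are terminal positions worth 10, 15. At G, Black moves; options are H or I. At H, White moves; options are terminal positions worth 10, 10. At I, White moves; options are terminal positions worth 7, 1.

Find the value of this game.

B (White): max(2, 3) = 3
E (White): max(10, 12) = 12
F (White): max(10, 15) = 15
D (Black): min(12, 15) = 12
H (White): max(10, 10) = 10
I (White): max(7, 1) = 7
G (Black): min(10, 7) = 7
C (White): max(12, 7) = 12
Root (Black): min(3, 12) = 3

3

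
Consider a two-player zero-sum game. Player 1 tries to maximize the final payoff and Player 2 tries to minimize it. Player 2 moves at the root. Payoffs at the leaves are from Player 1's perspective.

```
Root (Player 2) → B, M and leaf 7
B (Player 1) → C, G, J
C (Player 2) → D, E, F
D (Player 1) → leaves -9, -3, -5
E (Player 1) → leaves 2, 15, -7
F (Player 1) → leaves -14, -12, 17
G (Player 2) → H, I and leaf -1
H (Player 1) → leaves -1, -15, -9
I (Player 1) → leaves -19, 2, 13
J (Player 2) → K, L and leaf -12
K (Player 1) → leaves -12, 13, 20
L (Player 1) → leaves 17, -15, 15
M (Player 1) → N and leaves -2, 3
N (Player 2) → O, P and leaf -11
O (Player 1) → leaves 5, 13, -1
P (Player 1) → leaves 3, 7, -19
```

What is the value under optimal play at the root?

-1

D (Player 1): max(-9, -3, -5) = -3
E (Player 1): max(2, 15, -7) = 15
F (Player 1): max(-14, -12, 17) = 17
C (Player 2): min(-3, 15, 17) = -3
H (Player 1): max(-1, -15, -9) = -1
I (Player 1): max(-19, 2, 13) = 13
G (Player 2): min(-1, 13, -1) = -1
K (Player 1): max(-12, 13, 20) = 20
L (Player 1): max(17, -15, 15) = 17
J (Player 2): min(20, 17, -12) = -12
B (Player 1): max(-3, -1, -12) = -1
O (Player 1): max(5, 13, -1) = 13
P (Player 1): max(3, 7, -19) = 7
N (Player 2): min(13, 7, -11) = -11
M (Player 1): max(-11, -2, 3) = 3
Root (Player 2): min(-1, 3, 7) = -1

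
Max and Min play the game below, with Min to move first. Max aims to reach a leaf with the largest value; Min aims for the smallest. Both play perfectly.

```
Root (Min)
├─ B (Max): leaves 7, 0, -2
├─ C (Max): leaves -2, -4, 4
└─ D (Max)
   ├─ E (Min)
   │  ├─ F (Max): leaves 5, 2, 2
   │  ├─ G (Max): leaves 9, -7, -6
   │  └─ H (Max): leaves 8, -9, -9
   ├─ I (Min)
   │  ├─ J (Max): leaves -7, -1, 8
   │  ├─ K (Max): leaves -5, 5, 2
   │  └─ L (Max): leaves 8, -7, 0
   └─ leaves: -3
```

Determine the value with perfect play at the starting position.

B (Max): max(7, 0, -2) = 7
C (Max): max(-2, -4, 4) = 4
F (Max): max(5, 2, 2) = 5
G (Max): max(9, -7, -6) = 9
H (Max): max(8, -9, -9) = 8
E (Min): min(5, 9, 8) = 5
J (Max): max(-7, -1, 8) = 8
K (Max): max(-5, 5, 2) = 5
L (Max): max(8, -7, 0) = 8
I (Min): min(8, 5, 8) = 5
D (Max): max(5, 5, -3) = 5
Root (Min): min(7, 4, 5) = 4

4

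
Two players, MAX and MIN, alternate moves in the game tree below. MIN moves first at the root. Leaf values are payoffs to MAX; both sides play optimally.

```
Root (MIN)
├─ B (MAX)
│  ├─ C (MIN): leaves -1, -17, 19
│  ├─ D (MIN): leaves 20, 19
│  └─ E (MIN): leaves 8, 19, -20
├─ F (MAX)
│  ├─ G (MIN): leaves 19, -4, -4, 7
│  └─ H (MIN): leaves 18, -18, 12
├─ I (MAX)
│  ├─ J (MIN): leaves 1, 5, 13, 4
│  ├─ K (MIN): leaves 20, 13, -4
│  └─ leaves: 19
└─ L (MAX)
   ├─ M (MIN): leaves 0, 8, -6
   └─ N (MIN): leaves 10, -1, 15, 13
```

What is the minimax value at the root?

C (MIN): min(-1, -17, 19) = -17
D (MIN): min(20, 19) = 19
E (MIN): min(8, 19, -20) = -20
B (MAX): max(-17, 19, -20) = 19
G (MIN): min(19, -4, -4, 7) = -4
H (MIN): min(18, -18, 12) = -18
F (MAX): max(-4, -18) = -4
J (MIN): min(1, 5, 13, 4) = 1
K (MIN): min(20, 13, -4) = -4
I (MAX): max(1, -4, 19) = 19
M (MIN): min(0, 8, -6) = -6
N (MIN): min(10, -1, 15, 13) = -1
L (MAX): max(-6, -1) = -1
Root (MIN): min(19, -4, 19, -1) = -4

-4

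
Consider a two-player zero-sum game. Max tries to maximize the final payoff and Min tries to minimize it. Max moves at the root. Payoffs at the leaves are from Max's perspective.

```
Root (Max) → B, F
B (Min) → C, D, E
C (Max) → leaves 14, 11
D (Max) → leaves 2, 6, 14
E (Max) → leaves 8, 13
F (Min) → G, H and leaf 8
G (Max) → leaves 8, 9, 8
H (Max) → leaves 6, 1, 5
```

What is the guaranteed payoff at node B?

C: max(14, 11) = 14
D: max(2, 6, 14) = 14
E: max(8, 13) = 13
B: min(14, 14, 13) = 13

13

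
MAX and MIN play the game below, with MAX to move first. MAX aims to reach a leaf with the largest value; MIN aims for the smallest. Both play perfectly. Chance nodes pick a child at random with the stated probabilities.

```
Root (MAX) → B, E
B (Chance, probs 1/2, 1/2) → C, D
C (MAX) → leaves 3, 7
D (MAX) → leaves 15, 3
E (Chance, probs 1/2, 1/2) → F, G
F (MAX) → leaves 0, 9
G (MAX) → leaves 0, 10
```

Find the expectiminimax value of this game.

11

C (MAX): max(3, 7) = 7
D (MAX): max(15, 3) = 15
B (Chance): 1/2·7 + 1/2·15 = 11
F (MAX): max(0, 9) = 9
G (MAX): max(0, 10) = 10
E (Chance): 1/2·9 + 1/2·10 = 9.5
Root (MAX): max(11, 9.5) = 11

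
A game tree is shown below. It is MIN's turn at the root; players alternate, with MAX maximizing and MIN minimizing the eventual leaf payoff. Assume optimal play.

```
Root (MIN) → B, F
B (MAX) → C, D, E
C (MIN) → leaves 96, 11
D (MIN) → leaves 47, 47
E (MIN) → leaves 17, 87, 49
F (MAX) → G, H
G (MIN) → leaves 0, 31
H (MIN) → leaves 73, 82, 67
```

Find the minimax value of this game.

C (MIN): min(96, 11) = 11
D (MIN): min(47, 47) = 47
E (MIN): min(17, 87, 49) = 17
B (MAX): max(11, 47, 17) = 47
G (MIN): min(0, 31) = 0
H (MIN): min(73, 82, 67) = 67
F (MAX): max(0, 67) = 67
Root (MIN): min(47, 67) = 47

47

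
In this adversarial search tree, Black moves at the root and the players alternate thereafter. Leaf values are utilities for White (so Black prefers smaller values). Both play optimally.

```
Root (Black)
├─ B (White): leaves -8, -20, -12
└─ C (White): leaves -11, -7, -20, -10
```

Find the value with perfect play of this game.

B (White): max(-8, -20, -12) = -8
C (White): max(-11, -7, -20, -10) = -7
Root (Black): min(-8, -7) = -8

-8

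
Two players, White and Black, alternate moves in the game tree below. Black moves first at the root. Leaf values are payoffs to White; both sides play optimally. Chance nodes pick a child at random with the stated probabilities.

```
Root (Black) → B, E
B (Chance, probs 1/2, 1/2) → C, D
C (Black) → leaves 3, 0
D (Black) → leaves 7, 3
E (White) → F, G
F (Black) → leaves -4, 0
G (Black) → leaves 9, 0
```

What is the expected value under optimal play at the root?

C (Black): min(3, 0) = 0
D (Black): min(7, 3) = 3
B (Chance): 1/2·0 + 1/2·3 = 1.5
F (Black): min(-4, 0) = -4
G (Black): min(9, 0) = 0
E (White): max(-4, 0) = 0
Root (Black): min(1.5, 0) = 0

0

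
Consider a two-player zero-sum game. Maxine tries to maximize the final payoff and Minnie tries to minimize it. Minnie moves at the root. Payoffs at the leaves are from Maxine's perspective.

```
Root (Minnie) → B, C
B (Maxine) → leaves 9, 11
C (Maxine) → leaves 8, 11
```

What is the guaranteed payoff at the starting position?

11

B (Maxine): max(9, 11) = 11
C (Maxine): max(8, 11) = 11
Root (Minnie): min(11, 11) = 11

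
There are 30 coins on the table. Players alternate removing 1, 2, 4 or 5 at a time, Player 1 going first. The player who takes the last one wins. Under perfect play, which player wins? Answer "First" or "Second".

Second

Compute winning (W) and losing (L) positions by backward induction:
i:   0  1  2  3  4  5  6  7  8  9 10 11 12 13 14 15 16 17 18 19 20 21 22 23 24 25 26 27 28 29 30
     L  W  W  L  W  W  L  W  W  L  W  W  L  W  W  L  W  W  L  W  W  L  W  W  L  W  W  L  W  W  L
Position 30 is L, so the second player wins.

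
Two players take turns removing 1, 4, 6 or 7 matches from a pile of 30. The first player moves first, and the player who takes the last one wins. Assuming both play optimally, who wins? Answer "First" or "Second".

W/L table (W = player to move can force a win):
i:   0  1  2  3  4  5  6  7  8  9 10 11 12 13 14 15 16 17 18 19 20 21 22 23 24 25 26 27 28 29 30
     L  W  L  W  W  L  W  W  W  W  L  W  W  L  W  L  W  W  L  W  W  W  W  L  W  W  L  W  L  W  W
Position 30 is W, so the first player wins.

First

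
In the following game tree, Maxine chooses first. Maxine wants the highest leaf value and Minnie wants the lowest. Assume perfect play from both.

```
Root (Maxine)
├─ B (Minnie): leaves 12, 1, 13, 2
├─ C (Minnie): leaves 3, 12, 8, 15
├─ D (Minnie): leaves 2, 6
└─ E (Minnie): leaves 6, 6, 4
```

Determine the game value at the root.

B (Minnie): min(12, 1, 13, 2) = 1
C (Minnie): min(3, 12, 8, 15) = 3
D (Minnie): min(2, 6) = 2
E (Minnie): min(6, 6, 4) = 4
Root (Maxine): max(1, 3, 2, 4) = 4

4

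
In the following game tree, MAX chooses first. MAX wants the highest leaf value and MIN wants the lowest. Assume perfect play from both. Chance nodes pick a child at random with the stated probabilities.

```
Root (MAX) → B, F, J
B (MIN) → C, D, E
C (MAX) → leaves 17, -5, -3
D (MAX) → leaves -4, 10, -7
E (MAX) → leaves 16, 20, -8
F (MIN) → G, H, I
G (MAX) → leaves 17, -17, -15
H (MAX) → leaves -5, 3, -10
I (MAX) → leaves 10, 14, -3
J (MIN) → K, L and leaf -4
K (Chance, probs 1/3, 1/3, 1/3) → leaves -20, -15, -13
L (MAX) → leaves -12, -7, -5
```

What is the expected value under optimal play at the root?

10

C (MAX): max(17, -5, -3) = 17
D (MAX): max(-4, 10, -7) = 10
E (MAX): max(16, 20, -8) = 20
B (MIN): min(17, 10, 20) = 10
G (MAX): max(17, -17, -15) = 17
H (MAX): max(-5, 3, -10) = 3
I (MAX): max(10, 14, -3) = 14
F (MIN): min(17, 3, 14) = 3
K (Chance): 1/3·-20 + 1/3·-15 + 1/3·-13 = -16
L (MAX): max(-12, -7, -5) = -5
J (MIN): min(-16, -5, -4) = -16
Root (MAX): max(10, 3, -16) = 10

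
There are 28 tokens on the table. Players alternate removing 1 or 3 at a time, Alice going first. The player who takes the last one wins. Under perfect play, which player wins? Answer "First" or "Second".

i:   0  1  2  3  4  5  6  7  8  9 10 11 12 13 14 15 16 17 18 19 20 21 22 23 24 25 26 27 28
     L  W  L  W  L  W  L  W  L  W  L  W  L  W  L  W  L  W  L  W  L  W  L  W  L  W  L  W  L
Position 28 is L, so the second player wins.

Second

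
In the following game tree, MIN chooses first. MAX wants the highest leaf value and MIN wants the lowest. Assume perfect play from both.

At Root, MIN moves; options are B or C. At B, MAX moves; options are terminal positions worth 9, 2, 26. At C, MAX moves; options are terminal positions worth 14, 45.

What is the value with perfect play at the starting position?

26

B (MAX): max(9, 2, 26) = 26
C (MAX): max(14, 45) = 45
Root (MIN): min(26, 45) = 26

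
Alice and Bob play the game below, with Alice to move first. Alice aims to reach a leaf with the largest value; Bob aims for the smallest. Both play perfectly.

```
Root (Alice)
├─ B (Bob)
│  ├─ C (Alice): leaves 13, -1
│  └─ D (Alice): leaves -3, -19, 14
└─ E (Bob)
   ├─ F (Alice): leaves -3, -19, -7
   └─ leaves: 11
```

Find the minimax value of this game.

C (Alice): max(13, -1) = 13
D (Alice): max(-3, -19, 14) = 14
B (Bob): min(13, 14) = 13
F (Alice): max(-3, -19, -7) = -3
E (Bob): min(-3, 11) = -3
Root (Alice): max(13, -3) = 13

13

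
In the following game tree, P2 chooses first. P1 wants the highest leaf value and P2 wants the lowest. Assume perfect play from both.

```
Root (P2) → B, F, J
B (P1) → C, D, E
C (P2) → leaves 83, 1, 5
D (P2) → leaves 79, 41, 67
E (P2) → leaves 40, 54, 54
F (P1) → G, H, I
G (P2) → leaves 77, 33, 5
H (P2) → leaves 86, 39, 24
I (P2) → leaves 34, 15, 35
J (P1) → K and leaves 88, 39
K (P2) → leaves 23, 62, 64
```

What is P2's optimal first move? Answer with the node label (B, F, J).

F

C (P2): min(83, 1, 5) = 1
D (P2): min(79, 41, 67) = 41
E (P2): min(40, 54, 54) = 40
B (P1): max(1, 41, 40) = 41
G (P2): min(77, 33, 5) = 5
H (P2): min(86, 39, 24) = 24
I (P2): min(34, 15, 35) = 15
F (P1): max(5, 24, 15) = 24
K (P2): min(23, 62, 64) = 23
J (P1): max(23, 88, 39) = 88
Root (P2): min(41, 24, 88) = 24
P2 picks the child with the lowest value: F (value 24).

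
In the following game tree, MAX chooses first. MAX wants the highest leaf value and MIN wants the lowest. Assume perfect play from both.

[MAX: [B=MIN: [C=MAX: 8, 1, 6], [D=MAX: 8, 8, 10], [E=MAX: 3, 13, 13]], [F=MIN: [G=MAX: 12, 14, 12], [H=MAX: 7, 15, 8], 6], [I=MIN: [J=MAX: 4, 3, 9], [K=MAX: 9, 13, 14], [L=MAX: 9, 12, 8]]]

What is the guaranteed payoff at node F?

G: max(12, 14, 12) = 14
H: max(7, 15, 8) = 15
F: min(14, 15, 6) = 6

6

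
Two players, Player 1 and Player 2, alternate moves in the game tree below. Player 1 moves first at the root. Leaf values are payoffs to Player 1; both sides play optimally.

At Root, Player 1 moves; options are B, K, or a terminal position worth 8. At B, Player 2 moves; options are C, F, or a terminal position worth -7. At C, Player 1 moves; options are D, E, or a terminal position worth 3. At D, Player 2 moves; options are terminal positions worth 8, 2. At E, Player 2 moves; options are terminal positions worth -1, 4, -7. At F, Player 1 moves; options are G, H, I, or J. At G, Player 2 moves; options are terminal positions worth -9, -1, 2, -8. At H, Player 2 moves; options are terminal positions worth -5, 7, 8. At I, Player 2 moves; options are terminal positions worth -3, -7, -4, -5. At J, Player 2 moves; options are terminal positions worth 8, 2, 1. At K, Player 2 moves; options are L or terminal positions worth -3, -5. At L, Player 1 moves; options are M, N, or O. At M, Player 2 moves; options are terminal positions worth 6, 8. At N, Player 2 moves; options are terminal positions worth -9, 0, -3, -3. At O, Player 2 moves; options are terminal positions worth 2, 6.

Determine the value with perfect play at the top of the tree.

D (Player 2): min(8, 2) = 2
E (Player 2): min(-1, 4, -7) = -7
C (Player 1): max(2, -7, 3) = 3
G (Player 2): min(-9, -1, 2, -8) = -9
H (Player 2): min(-5, 7, 8) = -5
I (Player 2): min(-3, -7, -4, -5) = -7
J (Player 2): min(8, 2, 1) = 1
F (Player 1): max(-9, -5, -7, 1) = 1
B (Player 2): min(3, 1, -7) = -7
M (Player 2): min(6, 8) = 6
N (Player 2): min(-9, 0, -3, -3) = -9
O (Player 2): min(2, 6) = 2
L (Player 1): max(6, -9, 2) = 6
K (Player 2): min(6, -3, -5) = -5
Root (Player 1): max(-7, -5, 8) = 8

8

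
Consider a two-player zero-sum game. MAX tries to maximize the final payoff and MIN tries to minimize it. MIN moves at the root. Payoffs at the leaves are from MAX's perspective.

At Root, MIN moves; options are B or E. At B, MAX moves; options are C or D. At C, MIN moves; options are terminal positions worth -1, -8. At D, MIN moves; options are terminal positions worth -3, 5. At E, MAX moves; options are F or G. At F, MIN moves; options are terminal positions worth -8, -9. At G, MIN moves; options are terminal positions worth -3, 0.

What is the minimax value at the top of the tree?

C (MIN): min(-1, -8) = -8
D (MIN): min(-3, 5) = -3
B (MAX): max(-8, -3) = -3
F (MIN): min(-8, -9) = -9
G (MIN): min(-3, 0) = -3
E (MAX): max(-9, -3) = -3
Root (MIN): min(-3, -3) = -3

-3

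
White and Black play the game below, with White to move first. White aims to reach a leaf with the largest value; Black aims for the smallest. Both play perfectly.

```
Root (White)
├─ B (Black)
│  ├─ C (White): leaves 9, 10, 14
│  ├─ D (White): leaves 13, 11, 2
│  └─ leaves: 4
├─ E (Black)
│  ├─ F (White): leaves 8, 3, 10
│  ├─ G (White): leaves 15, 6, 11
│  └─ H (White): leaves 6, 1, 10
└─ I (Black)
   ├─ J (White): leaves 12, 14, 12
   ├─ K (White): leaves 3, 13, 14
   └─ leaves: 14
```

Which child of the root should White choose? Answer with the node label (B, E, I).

I

C (White): max(9, 10, 14) = 14
D (White): max(13, 11, 2) = 13
B (Black): min(14, 13, 4) = 4
F (White): max(8, 3, 10) = 10
G (White): max(15, 6, 11) = 15
H (White): max(6, 1, 10) = 10
E (Black): min(10, 15, 10) = 10
J (White): max(12, 14, 12) = 14
K (White): max(3, 13, 14) = 14
I (Black): min(14, 14, 14) = 14
Root (White): max(4, 10, 14) = 14
White picks the child with the highest value: I (value 14).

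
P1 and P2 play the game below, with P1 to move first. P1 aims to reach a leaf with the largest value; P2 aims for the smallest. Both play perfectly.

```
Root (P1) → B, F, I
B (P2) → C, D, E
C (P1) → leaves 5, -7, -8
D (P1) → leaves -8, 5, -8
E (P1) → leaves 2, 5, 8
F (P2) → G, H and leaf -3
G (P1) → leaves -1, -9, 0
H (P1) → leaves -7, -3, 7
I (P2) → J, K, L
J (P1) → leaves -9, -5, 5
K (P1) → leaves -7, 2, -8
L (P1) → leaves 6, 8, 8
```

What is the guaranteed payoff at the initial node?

C (P1): max(5, -7, -8) = 5
D (P1): max(-8, 5, -8) = 5
E (P1): max(2, 5, 8) = 8
B (P2): min(5, 5, 8) = 5
G (P1): max(-1, -9, 0) = 0
H (P1): max(-7, -3, 7) = 7
F (P2): min(0, 7, -3) = -3
J (P1): max(-9, -5, 5) = 5
K (P1): max(-7, 2, -8) = 2
L (P1): max(6, 8, 8) = 8
I (P2): min(5, 2, 8) = 2
Root (P1): max(5, -3, 2) = 5

5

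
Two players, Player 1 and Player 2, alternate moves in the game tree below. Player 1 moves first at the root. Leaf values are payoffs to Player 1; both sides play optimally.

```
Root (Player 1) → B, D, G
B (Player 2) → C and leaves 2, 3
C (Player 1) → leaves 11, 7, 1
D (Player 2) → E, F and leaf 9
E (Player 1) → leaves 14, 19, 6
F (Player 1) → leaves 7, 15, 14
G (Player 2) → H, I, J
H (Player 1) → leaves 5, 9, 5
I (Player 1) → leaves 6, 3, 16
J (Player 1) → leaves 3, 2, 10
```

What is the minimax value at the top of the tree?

C (Player 1): max(11, 7, 1) = 11
B (Player 2): min(11, 2, 3) = 2
E (Player 1): max(14, 19, 6) = 19
F (Player 1): max(7, 15, 14) = 15
D (Player 2): min(19, 15, 9) = 9
H (Player 1): max(5, 9, 5) = 9
I (Player 1): max(6, 3, 16) = 16
J (Player 1): max(3, 2, 10) = 10
G (Player 2): min(9, 16, 10) = 9
Root (Player 1): max(2, 9, 9) = 9

9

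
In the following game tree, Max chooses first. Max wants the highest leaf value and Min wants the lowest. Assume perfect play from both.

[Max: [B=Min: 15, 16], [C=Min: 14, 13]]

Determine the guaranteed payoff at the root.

15

B (Min): min(15, 16) = 15
C (Min): min(14, 13) = 13
Root (Max): max(15, 13) = 15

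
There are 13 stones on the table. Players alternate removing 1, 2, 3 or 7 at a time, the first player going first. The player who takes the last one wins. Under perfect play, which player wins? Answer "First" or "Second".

First

Compute winning (W) and losing (L) positions by backward induction:
i:   0  1  2  3  4  5  6  7  8  9 10 11 12 13
     L  W  W  W  L  W  W  W  L  W  W  W  L  W
Position 13 is W, so the first player wins.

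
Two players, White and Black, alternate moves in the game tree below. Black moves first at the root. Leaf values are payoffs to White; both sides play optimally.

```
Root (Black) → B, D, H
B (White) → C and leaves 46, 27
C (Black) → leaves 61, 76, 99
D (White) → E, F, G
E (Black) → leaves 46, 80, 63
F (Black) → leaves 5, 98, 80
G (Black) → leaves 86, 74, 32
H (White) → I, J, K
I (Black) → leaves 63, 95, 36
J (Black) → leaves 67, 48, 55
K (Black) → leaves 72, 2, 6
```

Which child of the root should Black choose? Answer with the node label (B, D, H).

C (Black): min(61, 76, 99) = 61
B (White): max(61, 46, 27) = 61
E (Black): min(46, 80, 63) = 46
F (Black): min(5, 98, 80) = 5
G (Black): min(86, 74, 32) = 32
D (White): max(46, 5, 32) = 46
I (Black): min(63, 95, 36) = 36
J (Black): min(67, 48, 55) = 48
K (Black): min(72, 2, 6) = 2
H (White): max(36, 48, 2) = 48
Root (Black): min(61, 46, 48) = 46
Black picks the child with the lowest value: D (value 46).

D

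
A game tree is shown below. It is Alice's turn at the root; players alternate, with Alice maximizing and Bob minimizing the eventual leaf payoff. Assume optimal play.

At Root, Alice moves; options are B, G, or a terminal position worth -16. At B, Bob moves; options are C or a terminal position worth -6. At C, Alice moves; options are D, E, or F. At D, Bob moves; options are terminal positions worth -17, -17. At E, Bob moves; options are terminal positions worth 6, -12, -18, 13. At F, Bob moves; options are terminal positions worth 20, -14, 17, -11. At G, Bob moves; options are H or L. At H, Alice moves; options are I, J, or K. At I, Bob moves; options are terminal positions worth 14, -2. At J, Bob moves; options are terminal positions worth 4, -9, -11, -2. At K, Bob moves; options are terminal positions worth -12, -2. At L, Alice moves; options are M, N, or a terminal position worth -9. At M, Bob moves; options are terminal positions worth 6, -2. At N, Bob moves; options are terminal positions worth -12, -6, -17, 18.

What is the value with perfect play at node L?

-2

M: min(6, -2) = -2
N: min(-12, -6, -17, 18) = -17
L: max(-2, -17, -9) = -2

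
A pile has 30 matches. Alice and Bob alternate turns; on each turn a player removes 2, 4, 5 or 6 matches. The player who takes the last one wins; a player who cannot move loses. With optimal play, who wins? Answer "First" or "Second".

First

W/L table (W = player to move can force a win):
i:   0  1  2  3  4  5  6  7  8  9 10 11 12 13 14 15 16 17 18 19 20 21 22 23 24 25 26 27 28 29 30
     L  L  W  W  W  W  W  W  L  L  W  W  W  W  W  W  L  L  W  W  W  W  W  W  L  L  W  W  W  W  W
Position 30 is W, so the first player wins.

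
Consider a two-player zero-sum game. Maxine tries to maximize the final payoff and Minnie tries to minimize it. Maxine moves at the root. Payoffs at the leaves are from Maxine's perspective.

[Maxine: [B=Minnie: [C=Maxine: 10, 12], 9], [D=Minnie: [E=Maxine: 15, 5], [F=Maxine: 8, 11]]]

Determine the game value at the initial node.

11

C (Maxine): max(10, 12) = 12
B (Minnie): min(12, 9) = 9
E (Maxine): max(15, 5) = 15
F (Maxine): max(8, 11) = 11
D (Minnie): min(15, 11) = 11
Root (Maxine): max(9, 11) = 11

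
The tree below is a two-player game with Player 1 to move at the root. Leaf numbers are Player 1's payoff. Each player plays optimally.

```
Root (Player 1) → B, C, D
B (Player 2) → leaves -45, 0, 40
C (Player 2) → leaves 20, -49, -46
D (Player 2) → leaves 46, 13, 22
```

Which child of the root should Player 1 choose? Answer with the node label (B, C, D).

D

B (Player 2): min(-45, 0, 40) = -45
C (Player 2): min(20, -49, -46) = -49
D (Player 2): min(46, 13, 22) = 13
Root (Player 1): max(-45, -49, 13) = 13
Player 1 picks the child with the highest value: D (value 13).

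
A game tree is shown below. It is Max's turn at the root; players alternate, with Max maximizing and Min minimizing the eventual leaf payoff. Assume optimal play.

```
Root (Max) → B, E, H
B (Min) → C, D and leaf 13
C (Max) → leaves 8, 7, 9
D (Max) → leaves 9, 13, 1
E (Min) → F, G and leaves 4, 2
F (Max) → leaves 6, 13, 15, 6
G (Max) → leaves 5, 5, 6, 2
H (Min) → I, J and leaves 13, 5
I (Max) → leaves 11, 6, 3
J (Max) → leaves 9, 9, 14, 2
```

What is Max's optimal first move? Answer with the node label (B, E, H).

C (Max): max(8, 7, 9) = 9
D (Max): max(9, 13, 1) = 13
B (Min): min(9, 13, 13) = 9
F (Max): max(6, 13, 15, 6) = 15
G (Max): max(5, 5, 6, 2) = 6
E (Min): min(15, 6, 4, 2) = 2
I (Max): max(11, 6, 3) = 11
J (Max): max(9, 9, 14, 2) = 14
H (Min): min(11, 14, 13, 5) = 5
Root (Max): max(9, 2, 5) = 9
Max picks the child with the highest value: B (value 9).

B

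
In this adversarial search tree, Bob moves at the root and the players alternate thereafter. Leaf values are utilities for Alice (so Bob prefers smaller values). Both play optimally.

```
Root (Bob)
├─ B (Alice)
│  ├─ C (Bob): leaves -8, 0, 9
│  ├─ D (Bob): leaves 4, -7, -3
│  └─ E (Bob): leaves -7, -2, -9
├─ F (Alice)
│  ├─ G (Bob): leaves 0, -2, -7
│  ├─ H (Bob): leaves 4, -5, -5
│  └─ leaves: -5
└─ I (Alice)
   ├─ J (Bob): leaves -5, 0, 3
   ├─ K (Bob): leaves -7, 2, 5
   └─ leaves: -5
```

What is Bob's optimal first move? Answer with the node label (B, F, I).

C (Bob): min(-8, 0, 9) = -8
D (Bob): min(4, -7, -3) = -7
E (Bob): min(-7, -2, -9) = -9
B (Alice): max(-8, -7, -9) = -7
G (Bob): min(0, -2, -7) = -7
H (Bob): min(4, -5, -5) = -5
F (Alice): max(-7, -5, -5) = -5
J (Bob): min(-5, 0, 3) = -5
K (Bob): min(-7, 2, 5) = -7
I (Alice): max(-5, -7, -5) = -5
Root (Bob): min(-7, -5, -5) = -7
Bob picks the child with the lowest value: B (value -7).

B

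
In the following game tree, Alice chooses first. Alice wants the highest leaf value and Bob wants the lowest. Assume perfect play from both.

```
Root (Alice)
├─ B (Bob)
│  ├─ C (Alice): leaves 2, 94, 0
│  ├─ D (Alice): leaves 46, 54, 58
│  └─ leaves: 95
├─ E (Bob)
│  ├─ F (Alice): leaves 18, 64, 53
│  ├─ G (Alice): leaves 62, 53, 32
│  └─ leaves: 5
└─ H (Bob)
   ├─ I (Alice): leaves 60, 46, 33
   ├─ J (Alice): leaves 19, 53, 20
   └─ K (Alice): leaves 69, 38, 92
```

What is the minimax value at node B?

58

C: max(2, 94, 0) = 94
D: max(46, 54, 58) = 58
B: min(94, 58, 95) = 58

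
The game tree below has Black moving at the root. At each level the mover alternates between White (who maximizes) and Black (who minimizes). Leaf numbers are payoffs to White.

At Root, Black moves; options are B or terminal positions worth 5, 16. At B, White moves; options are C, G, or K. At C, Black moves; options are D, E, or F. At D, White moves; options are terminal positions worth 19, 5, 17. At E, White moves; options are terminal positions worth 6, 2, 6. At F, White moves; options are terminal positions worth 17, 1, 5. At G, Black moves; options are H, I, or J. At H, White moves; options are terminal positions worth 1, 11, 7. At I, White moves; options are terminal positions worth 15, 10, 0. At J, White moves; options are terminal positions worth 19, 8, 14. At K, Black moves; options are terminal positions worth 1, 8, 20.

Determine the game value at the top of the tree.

D (White): max(19, 5, 17) = 19
E (White): max(6, 2, 6) = 6
F (White): max(17, 1, 5) = 17
C (Black): min(19, 6, 17) = 6
H (White): max(1, 11, 7) = 11
I (White): max(15, 10, 0) = 15
J (White): max(19, 8, 14) = 19
G (Black): min(11, 15, 19) = 11
K (Black): min(1, 8, 20) = 1
B (White): max(6, 11, 1) = 11
Root (Black): min(11, 5, 16) = 5

5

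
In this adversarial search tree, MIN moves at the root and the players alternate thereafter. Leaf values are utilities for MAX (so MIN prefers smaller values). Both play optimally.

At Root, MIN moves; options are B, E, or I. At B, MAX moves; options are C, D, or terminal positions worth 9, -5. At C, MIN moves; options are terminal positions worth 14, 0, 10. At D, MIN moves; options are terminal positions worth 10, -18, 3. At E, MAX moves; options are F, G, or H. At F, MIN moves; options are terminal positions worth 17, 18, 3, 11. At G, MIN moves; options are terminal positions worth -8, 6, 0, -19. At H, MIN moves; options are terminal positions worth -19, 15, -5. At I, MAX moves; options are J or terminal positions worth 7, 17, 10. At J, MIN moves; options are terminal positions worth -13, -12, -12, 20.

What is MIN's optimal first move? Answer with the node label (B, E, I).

C (MIN): min(14, 0, 10) = 0
D (MIN): min(10, -18, 3) = -18
B (MAX): max(0, -18, 9, -5) = 9
F (MIN): min(17, 18, 3, 11) = 3
G (MIN): min(-8, 6, 0, -19) = -19
H (MIN): min(-19, 15, -5) = -19
E (MAX): max(3, -19, -19) = 3
J (MIN): min(-13, -12, -12, 20) = -13
I (MAX): max(-13, 7, 17, 10) = 17
Root (MIN): min(9, 3, 17) = 3
MIN picks the child with the lowest value: E (value 3).

E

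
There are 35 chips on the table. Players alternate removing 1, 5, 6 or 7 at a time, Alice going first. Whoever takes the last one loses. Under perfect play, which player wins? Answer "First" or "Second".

First

Compute winning (W) and losing (L) positions by backward induction:
i:   0  1  2  3  4  5  6  7  8  9 10 11 12 13 14 15 16 17 18 19 20 21 22 23 24 25 26 27 28 29 30 31 32 33 34 35
     W  L  W  L  W  L  W  W  W  W  W  W  W  L  W  L  W  L  W  W  W  W  W  W  W  L  W  L  W  L  W  W  W  W  W  W
Position 35 is W, so the first player wins.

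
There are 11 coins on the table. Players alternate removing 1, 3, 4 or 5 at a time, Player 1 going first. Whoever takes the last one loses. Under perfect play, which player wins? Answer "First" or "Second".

W/L table (W = player to move can force a win):
i:   0  1  2  3  4  5  6  7  8  9 10 11
     W  L  W  L  W  W  W  W  W  L  W  L
Position 11 is L, so the second player wins.

Second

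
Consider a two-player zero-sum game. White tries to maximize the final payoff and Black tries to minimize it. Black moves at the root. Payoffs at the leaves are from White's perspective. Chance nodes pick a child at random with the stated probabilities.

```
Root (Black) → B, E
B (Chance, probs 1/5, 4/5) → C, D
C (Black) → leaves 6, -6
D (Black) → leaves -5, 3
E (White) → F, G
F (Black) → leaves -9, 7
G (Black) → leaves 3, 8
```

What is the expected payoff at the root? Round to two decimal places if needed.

C (Black): min(6, -6) = -6
D (Black): min(-5, 3) = -5
B (Chance): 1/5·-6 + 4/5·-5 = -5.2
F (Black): min(-9, 7) = -9
G (Black): min(3, 8) = 3
E (White): max(-9, 3) = 3
Root (Black): min(-5.2, 3) = -5.2

-5.2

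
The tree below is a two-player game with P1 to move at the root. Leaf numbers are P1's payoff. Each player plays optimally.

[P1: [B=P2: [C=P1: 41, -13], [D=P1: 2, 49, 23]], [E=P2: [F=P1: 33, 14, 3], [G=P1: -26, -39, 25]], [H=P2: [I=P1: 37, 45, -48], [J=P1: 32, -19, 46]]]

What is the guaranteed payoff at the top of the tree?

C (P1): max(41, -13) = 41
D (P1): max(2, 49, 23) = 49
B (P2): min(41, 49) = 41
F (P1): max(33, 14, 3) = 33
G (P1): max(-26, -39, 25) = 25
E (P2): min(33, 25) = 25
I (P1): max(37, 45, -48) = 45
J (P1): max(32, -19, 46) = 46
H (P2): min(45, 46) = 45
Root (P1): max(41, 25, 45) = 45

45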